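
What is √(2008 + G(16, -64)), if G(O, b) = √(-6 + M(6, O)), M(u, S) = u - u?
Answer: √(2008 + I*√6) ≈ 44.811 + 0.0273*I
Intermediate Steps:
M(u, S) = 0
G(O, b) = I*√6 (G(O, b) = √(-6 + 0) = √(-6) = I*√6)
√(2008 + G(16, -64)) = √(2008 + I*√6)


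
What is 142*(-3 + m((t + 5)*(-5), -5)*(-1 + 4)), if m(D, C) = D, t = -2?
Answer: -6816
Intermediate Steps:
142*(-3 + m((t + 5)*(-5), -5)*(-1 + 4)) = 142*(-3 + ((-2 + 5)*(-5))*(-1 + 4)) = 142*(-3 + (3*(-5))*3) = 142*(-3 - 15*3) = 142*(-3 - 45) = 142*(-48) = -6816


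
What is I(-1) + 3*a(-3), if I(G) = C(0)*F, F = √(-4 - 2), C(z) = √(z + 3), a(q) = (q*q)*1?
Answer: 27 + 3*I*√2 ≈ 27.0 + 4.2426*I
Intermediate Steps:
a(q) = q² (a(q) = q²*1 = q²)
C(z) = √(3 + z)
F = I*√6 (F = √(-6) = I*√6 ≈ 2.4495*I)
I(G) = 3*I*√2 (I(G) = √(3 + 0)*(I*√6) = √3*(I*√6) = 3*I*√2)
I(-1) + 3*a(-3) = 3*I*√2 + 3*(-3)² = 3*I*√2 + 3*9 = 3*I*√2 + 27 = 27 + 3*I*√2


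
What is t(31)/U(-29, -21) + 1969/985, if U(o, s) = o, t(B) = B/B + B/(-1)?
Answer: 86651/28565 ≈ 3.0335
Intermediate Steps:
t(B) = 1 - B (t(B) = 1 + B*(-1) = 1 - B)
t(31)/U(-29, -21) + 1969/985 = (1 - 1*31)/(-29) + 1969/985 = (1 - 31)*(-1/29) + 1969*(1/985) = -30*(-1/29) + 1969/985 = 30/29 + 1969/985 = 86651/28565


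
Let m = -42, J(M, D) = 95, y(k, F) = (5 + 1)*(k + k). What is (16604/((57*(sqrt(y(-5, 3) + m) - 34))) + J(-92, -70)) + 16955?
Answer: 35941846/2109 - 8302*I*sqrt(102)/35853 ≈ 17042.0 - 2.3386*I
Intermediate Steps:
y(k, F) = 12*k (y(k, F) = 6*(2*k) = 12*k)
(16604/((57*(sqrt(y(-5, 3) + m) - 34))) + J(-92, -70)) + 16955 = (16604/((57*(sqrt(12*(-5) - 42) - 34))) + 95) + 16955 = (16604/((57*(sqrt(-60 - 42) - 34))) + 95) + 16955 = (16604/((57*(sqrt(-102) - 34))) + 95) + 16955 = (16604/((57*(I*sqrt(102) - 34))) + 95) + 16955 = (16604/((57*(-34 + I*sqrt(102)))) + 95) + 16955 = (16604/(-1938 + 57*I*sqrt(102)) + 95) + 16955 = (95 + 16604/(-1938 + 57*I*sqrt(102))) + 16955 = 17050 + 16604/(-1938 + 57*I*sqrt(102))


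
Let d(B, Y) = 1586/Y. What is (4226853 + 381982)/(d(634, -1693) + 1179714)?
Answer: 7802757655/1997254216 ≈ 3.9067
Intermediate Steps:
(4226853 + 381982)/(d(634, -1693) + 1179714) = (4226853 + 381982)/(1586/(-1693) + 1179714) = 4608835/(1586*(-1/1693) + 1179714) = 4608835/(-1586/1693 + 1179714) = 4608835/(1997254216/1693) = 4608835*(1693/1997254216) = 7802757655/1997254216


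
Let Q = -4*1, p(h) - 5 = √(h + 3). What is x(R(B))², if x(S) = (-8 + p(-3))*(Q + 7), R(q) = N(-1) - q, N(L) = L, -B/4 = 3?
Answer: 81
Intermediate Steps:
B = -12 (B = -4*3 = -12)
p(h) = 5 + √(3 + h) (p(h) = 5 + √(h + 3) = 5 + √(3 + h))
R(q) = -1 - q
Q = -4
x(S) = -9 (x(S) = (-8 + (5 + √(3 - 3)))*(-4 + 7) = (-8 + (5 + √0))*3 = (-8 + (5 + 0))*3 = (-8 + 5)*3 = -3*3 = -9)
x(R(B))² = (-9)² = 81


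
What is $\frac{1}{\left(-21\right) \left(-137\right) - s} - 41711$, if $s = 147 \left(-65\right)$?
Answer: $- \frac{518551151}{12432} \approx -41711.0$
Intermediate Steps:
$s = -9555$
$\frac{1}{\left(-21\right) \left(-137\right) - s} - 41711 = \frac{1}{\left(-21\right) \left(-137\right) - -9555} - 41711 = \frac{1}{2877 + 9555} - 41711 = \frac{1}{12432} - 41711 = - \frac{518551151}{12432}$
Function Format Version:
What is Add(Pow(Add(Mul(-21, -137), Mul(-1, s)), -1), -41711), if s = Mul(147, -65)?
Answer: Rational(-518551151, 12432) ≈ -41711.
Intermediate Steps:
s = -9555
Add(Pow(Add(Mul(-21, -137), Mul(-1, s)), -1), -41711) = Add(Pow(Add(Mul(-21, -137), Mul(-1, -9555)), -1), -41711) = Add(Pow(Add(2877, 9555), -1), -41711) = Add(Pow(12432, -1), -41711) = Add(Rational(1, 12432), -41711) = Rational(-518551151, 12432)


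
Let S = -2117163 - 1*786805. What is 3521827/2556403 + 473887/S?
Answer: 9015826761075/7423712507104 ≈ 1.2145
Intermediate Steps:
S = -2903968 (S = -2117163 - 786805 = -2903968)
3521827/2556403 + 473887/S = 3521827/2556403 + 473887/(-2903968) = 3521827*(1/2556403) + 473887*(-1/2903968) = 3521827/2556403 - 473887/2903968 = 9015826761075/7423712507104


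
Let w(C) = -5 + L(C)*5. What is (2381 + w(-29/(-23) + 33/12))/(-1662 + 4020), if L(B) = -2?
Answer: 1183/1179 ≈ 1.0034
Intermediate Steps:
w(C) = -15 (w(C) = -5 - 2*5 = -5 - 10 = -15)
(2381 + w(-29/(-23) + 33/12))/(-1662 + 4020) = (2381 - 15)/(-1662 + 4020) = 2366/2358 = 2366*(1/2358) = 1183/1179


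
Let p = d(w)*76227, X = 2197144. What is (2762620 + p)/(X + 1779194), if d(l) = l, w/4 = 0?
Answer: 1381310/1988169 ≈ 0.69477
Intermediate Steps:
w = 0 (w = 4*0 = 0)
p = 0 (p = 0*76227 = 0)
(2762620 + p)/(X + 1779194) = (2762620 + 0)/(2197144 + 1779194) = 2762620/3976338 = 2762620*(1/3976338) = 1381310/1988169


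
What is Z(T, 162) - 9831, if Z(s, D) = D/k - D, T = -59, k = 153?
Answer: -169863/17 ≈ -9991.9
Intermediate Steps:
Z(s, D) = -152*D/153 (Z(s, D) = D/153 - D = -152*D/153)
Z(T, 162) - 9831 = -152/153*162 - 9831 = -2736/17 - 9831 = -169863/17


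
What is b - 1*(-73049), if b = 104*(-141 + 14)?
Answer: 59841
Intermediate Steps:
b = -13208 (b = 104*(-127) = -13208)
b - 1*(-73049) = -13208 - 1*(-73049) = -13208 + 73049 = 59841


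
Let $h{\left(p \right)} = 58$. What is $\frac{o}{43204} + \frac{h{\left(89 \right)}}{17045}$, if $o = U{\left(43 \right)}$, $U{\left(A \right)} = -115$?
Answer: $\frac{77951}{105201740} \approx 0.00074097$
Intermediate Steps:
$o = -115$
$\frac{o}{43204} + \frac{h{\left(89 \right)}}{17045} = - \frac{115}{43204} + \frac{58}{17045} = \frac{77951}{105201740}$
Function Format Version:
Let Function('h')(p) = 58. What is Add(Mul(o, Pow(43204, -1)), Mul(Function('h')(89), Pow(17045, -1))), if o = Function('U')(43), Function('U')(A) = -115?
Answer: Rational(77951, 105201740) ≈ 0.00074097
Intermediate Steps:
o = -115
Add(Mul(o, Pow(43204, -1)), Mul(Function('h')(89), Pow(17045, -1))) = Add(Mul(-115, Pow(43204, -1)), Mul(58, Pow(17045, -1))) = Add(Mul(-115, Rational(1, 43204)), Mul(58, Rational(1, 17045))) = Add(Rational(-115, 43204), Rational(58, 17045)) = Rational(77951, 105201740)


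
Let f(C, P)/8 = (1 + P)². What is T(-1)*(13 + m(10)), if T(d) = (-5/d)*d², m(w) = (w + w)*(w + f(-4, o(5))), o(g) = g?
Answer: 29865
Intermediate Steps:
f(C, P) = 8*(1 + P)²
m(w) = 2*w*(288 + w) (m(w) = (w + w)*(w + 8*(1 + 5)²) = (2*w)*(w + 8*6²) = (2*w)*(w + 8*36) = (2*w)*(w + 288) = (2*w)*(288 + w) = 2*w*(288 + w))
T(d) = -5*d
T(-1)*(13 + m(10)) = (-5*(-1))*(13 + 2*10*(288 + 10)) = 5*(13 + 2*10*298) = 5*(13 + 5960) = 5*5973 = 29865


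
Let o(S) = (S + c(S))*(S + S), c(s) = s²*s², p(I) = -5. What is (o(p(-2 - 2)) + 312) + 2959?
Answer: -2929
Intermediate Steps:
c(s) = s⁴
o(S) = 2*S*(S + S⁴) (o(S) = (S + S⁴)*(S + S) = (S + S⁴)*(2*S) = 2*S*(S + S⁴))
(o(p(-2 - 2)) + 312) + 2959 = (2*(-5)²*(1 + (-5)³) + 312) + 2959 = (2*25*(1 - 125) + 312) + 2959 = (2*25*(-124) + 312) + 2959 = (-6200 + 312) + 2959 = -5888 + 2959 = -2929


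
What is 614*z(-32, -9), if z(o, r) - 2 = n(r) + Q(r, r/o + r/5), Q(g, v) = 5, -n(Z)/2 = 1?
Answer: 3070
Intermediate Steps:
n(Z) = -2 (n(Z) = -2*1 = -2)
z(o, r) = 5 (z(o, r) = 2 + (-2 + 5) = 2 + 3 = 5)
614*z(-32, -9) = 614*5 = 3070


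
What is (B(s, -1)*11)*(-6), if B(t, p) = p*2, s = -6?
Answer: 132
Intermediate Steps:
B(t, p) = 2*p
(B(s, -1)*11)*(-6) = ((2*(-1))*11)*(-6) = -2*11*(-6) = -22*(-6) = 132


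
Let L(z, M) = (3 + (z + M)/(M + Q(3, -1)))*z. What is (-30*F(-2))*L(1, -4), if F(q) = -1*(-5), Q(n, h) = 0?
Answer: -1125/2 ≈ -562.50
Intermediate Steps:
L(z, M) = z*(3 + (M + z)/M) (L(z, M) = (3 + (z + M)/(M + 0))*z = (3 + (M + z)/M)*z = z*(3 + (M + z)/M))
F(q) = 5
(-30*F(-2))*L(1, -4) = (-30*5)*(1*(1 + 4*(-4))/(-4)) = -150*(-1)*(1 - 16)/4 = -150*(-1)*(-15)/4 = -150*15/4 = -1125/2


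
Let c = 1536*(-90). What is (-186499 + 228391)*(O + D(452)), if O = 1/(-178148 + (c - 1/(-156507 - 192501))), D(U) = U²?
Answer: 945068634237741207168/110421943103 ≈ 8.5587e+9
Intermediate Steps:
c = -138240
O = -349008/110421943103 (O = 1/(-178148 + (-138240 - 1/(-156507 - 192501))) = 1/(-178148 + (-138240 - 1/(-349008))) = 1/(-178148 + (-138240 - 1*(-1/349008))) = 1/(-178148 + (-138240 + 1/349008)) = 1/(-178148 - 48246865919/349008) = 1/(-110421943103/349008) = -349008/110421943103 ≈ -3.1607e-6)
(-186499 + 228391)*(O + D(452)) = (-186499 + 228391)*(-349008/110421943103 + 452²) = 41892*(-349008/110421943103 + 204304) = 41892*(22559644663366304/110421943103) = 945068634237741207168/110421943103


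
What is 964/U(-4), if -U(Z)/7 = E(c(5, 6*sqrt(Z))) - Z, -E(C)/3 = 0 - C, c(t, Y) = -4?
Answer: 241/14 ≈ 17.214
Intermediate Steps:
E(C) = 3*C (E(C) = -3*(0 - C) = -(-3)*C = 3*C)
U(Z) = 84 + 7*Z (U(Z) = -7*(3*(-4) - Z) = -7*(-12 - Z) = 84 + 7*Z)
964/U(-4) = 964/(84 + 7*(-4)) = 964/(84 - 28) = 964/56 = 964*(1/56) = 241/14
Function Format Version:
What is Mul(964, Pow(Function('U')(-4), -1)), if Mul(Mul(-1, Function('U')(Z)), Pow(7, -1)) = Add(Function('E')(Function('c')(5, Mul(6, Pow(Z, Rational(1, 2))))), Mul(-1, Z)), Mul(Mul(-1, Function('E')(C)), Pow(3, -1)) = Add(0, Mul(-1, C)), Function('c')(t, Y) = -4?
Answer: Rational(241, 14) ≈ 17.214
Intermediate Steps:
Function('E')(C) = Mul(3, C) (Function('E')(C) = Mul(-3, Add(0, Mul(-1, C))) = Mul(-3, Mul(-1, C)) = Mul(3, C))
Function('U')(Z) = Add(84, Mul(7, Z)) (Function('U')(Z) = Mul(-7, Add(Mul(3, -4), Mul(-1, Z))) = Mul(-7, Add(-12, Mul(-1, Z))) = Add(84, Mul(7, Z)))
Mul(964, Pow(Function('U')(-4), -1)) = Mul(964, Pow(Add(84, Mul(7, -4)), -1)) = Mul(964, Pow(Add(84, -28), -1)) = Mul(964, Pow(56, -1)) = Mul(964, Rational(1, 56)) = Rational(241, 14)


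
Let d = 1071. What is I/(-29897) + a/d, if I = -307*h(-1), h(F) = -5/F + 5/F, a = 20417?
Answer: 1201/63 ≈ 19.063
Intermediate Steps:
h(F) = 0
I = 0 (I = -307*0 = 0)
I/(-29897) + a/d = 0/(-29897) + 20417/1071 = 0*(-1/29897) + 20417*(1/1071) = 0 + 1201/63 = 1201/63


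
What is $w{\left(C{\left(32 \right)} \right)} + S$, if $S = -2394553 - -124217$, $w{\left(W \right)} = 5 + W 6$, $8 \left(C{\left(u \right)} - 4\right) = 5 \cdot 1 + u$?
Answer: $- \frac{9081117}{4} \approx -2.2703 \cdot 10^{6}$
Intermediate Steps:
$C{\left(u \right)} = \frac{37}{8} + \frac{u}{8}$ ($C{\left(u \right)} = 4 + \frac{5 \cdot 1 + u}{8} = 4 + \frac{5 + u}{8} = 4 + \left(\frac{5}{8} + \frac{u}{8}\right) = \frac{37}{8} + \frac{u}{8}$)
$w{\left(W \right)} = 5 + 6 W$
$S = -2270336$ ($S = -2394553 + 124217 = -2270336$)
$w{\left(C{\left(32 \right)} \right)} + S = \left(5 + 6 \left(\frac{37}{8} + \frac{1}{8} \cdot 32\right)\right) - 2270336 = \left(5 + 6 \left(\frac{37}{8} + 4\right)\right) - 2270336 = \left(5 + 6 \cdot \frac{69}{8}\right) - 2270336 = \left(5 + \frac{207}{4}\right) - 2270336 = \frac{227}{4} - 2270336 = - \frac{9081117}{4}$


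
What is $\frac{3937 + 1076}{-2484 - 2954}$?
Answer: $- \frac{5013}{5438} \approx -0.92185$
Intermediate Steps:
$\frac{3937 + 1076}{-2484 - 2954} = \frac{5013}{-5438} = 5013 \left(- \frac{1}{5438}\right) = - \frac{5013}{5438}$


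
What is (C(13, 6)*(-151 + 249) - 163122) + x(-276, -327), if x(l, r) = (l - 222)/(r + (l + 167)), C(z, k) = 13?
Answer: -35282615/218 ≈ -1.6185e+5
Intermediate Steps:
x(l, r) = (-222 + l)/(167 + l + r) (x(l, r) = (-222 + l)/(r + (167 + l)) = (-222 + l)/(167 + l + r))
(C(13, 6)*(-151 + 249) - 163122) + x(-276, -327) = (13*(-151 + 249) - 163122) + (-222 - 276)/(167 - 276 - 327) = (13*98 - 163122) - 498/(-436) = (1274 - 163122) - 1/436*(-498) = -161848 + 249/218 = -35282615/218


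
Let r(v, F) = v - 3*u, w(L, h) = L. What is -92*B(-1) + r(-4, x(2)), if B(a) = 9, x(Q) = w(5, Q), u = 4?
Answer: -844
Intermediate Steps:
x(Q) = 5
r(v, F) = -12 + v (r(v, F) = v - 3*4 = v - 12 = -12 + v)
-92*B(-1) + r(-4, x(2)) = -92*9 + (-12 - 4) = -828 - 16 = -844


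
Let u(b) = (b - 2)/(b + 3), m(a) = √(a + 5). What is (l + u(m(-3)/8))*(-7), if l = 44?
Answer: -12435/41 - 20*√2/41 ≈ -303.98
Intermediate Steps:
m(a) = √(5 + a)
u(b) = (-2 + b)/(3 + b)
(l + u(m(-3)/8))*(-7) = (44 + (-2 + √(5 - 3)/8)/(3 + √(5 - 3)/8))*(-7) = (44 + (-2 + √2*(⅛))/(3 + √2*(⅛)))*(-7) = (44 + (-2 + √2/8)/(3 + √2/8))*(-7) = -308 - 7*(-2 + √2/8)/(3 + √2/8)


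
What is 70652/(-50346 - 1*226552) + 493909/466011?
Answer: 3993761735/4962981303 ≈ 0.80471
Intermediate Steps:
70652/(-50346 - 1*226552) + 493909/466011 = 70652/(-50346 - 226552) + 493909*(1/466011) = 70652/(-276898) + 37993/35847 = 70652*(-1/276898) + 37993/35847 = -35326/138449 + 37993/35847 = 3993761735/4962981303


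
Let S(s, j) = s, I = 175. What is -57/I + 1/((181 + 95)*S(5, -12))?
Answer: -15697/48300 ≈ -0.32499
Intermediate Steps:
-57/I + 1/((181 + 95)*S(5, -12)) = -57/175 + 1/((181 + 95)*5) = -57*1/175 + (⅕)/276 = -57/175 + (1/276)*(⅕) = -57/175 + 1/1380 = -15697/48300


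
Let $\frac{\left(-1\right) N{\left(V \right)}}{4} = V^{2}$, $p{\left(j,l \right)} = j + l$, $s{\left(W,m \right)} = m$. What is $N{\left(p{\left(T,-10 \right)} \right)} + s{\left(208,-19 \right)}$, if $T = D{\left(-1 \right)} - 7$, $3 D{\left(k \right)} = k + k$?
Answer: $- \frac{11407}{9} \approx -1267.4$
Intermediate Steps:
$D{\left(k \right)} = \frac{2 k}{3}$ ($D{\left(k \right)} = \frac{k + k}{3} = \frac{2 k}{3}$)
$T = - \frac{23}{3}$ ($T = \frac{2}{3} \left(-1\right) - 7 = - \frac{2}{3} - 7 = - \frac{23}{3} \approx -7.6667$)
$N{\left(V \right)} = - 4 V^{2}$
$N{\left(p{\left(T,-10 \right)} \right)} + s{\left(208,-19 \right)} = - 4 \left(- \frac{23}{3} - 10\right)^{2} - 19 = - 4 \left(- \frac{53}{3}\right)^{2} - 19 = \left(-4\right) \frac{2809}{9} - 19 = - \frac{11236}{9} - 19 = - \frac{11407}{9}$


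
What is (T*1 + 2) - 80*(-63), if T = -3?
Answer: 5039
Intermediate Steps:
(T*1 + 2) - 80*(-63) = (-3*1 + 2) - 80*(-63) = (-3 + 2) + 5040 = -1 + 5040 = 5039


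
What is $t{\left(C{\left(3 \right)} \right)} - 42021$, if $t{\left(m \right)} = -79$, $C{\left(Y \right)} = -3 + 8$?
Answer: $-42100$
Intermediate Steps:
$C{\left(Y \right)} = 5$
$t{\left(C{\left(3 \right)} \right)} - 42021 = -79 - 42021 = -42100$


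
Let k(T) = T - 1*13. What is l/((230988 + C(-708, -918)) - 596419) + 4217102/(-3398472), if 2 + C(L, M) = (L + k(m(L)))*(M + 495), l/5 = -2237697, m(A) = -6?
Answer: 1574147174329/8200512936 ≈ 191.96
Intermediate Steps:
k(T) = -13 + T (k(T) = T - 13 = -13 + T)
l = -11188485 (l = 5*(-2237697) = -11188485)
C(L, M) = -2 + (-19 + L)*(495 + M) (C(L, M) = -2 + (L + (-13 - 6))*(M + 495) = -2 + (L - 19)*(495 + M) = -2 + (-19 + L)*(495 + M))
l/((230988 + C(-708, -918)) - 596419) + 4217102/(-3398472) = -11188485/((230988 + (-9407 - 19*(-918) + 495*(-708) - 708*(-918))) - 596419) + 4217102/(-3398472) = -11188485/((230988 + (-9407 + 17442 - 350460 + 649944)) - 596419) + 4217102*(-1/3398472) = -11188485/((230988 + 307519) - 596419) - 2108551/1699236 = -11188485/(538507 - 596419) - 2108551/1699236 = -11188485/(-57912) - 2108551/1699236 = -11188485*(-1/57912) - 2108551/1699236 = 3729495/19304 - 2108551/1699236 = 1574147174329/8200512936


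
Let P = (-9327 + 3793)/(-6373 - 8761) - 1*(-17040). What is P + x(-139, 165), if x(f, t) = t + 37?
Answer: 130472981/7567 ≈ 17242.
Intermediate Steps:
x(f, t) = 37 + t
P = 128944447/7567 (P = -5534/(-15134) + 17040 = -5534*(-1/15134) + 17040 = 2767/7567 + 17040 = 128944447/7567 ≈ 17040.)
P + x(-139, 165) = 128944447/7567 + (37 + 165) = 128944447/7567 + 202 = 130472981/7567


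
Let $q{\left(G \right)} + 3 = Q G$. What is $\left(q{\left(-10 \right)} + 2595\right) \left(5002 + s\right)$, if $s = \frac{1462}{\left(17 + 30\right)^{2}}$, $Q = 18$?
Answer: $\frac{26654722560}{2209} \approx 1.2066 \cdot 10^{7}$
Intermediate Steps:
$q{\left(G \right)} = -3 + 18 G$
$s = \frac{1462}{2209}$ ($s = \frac{1462}{47^{2}} = \frac{1462}{2209} \approx 0.66184$)
$\left(q{\left(-10 \right)} + 2595\right) \left(5002 + s\right) = \left(\left(-3 + 18 \left(-10\right)\right) + 2595\right) \left(5002 + \frac{1462}{2209}\right) = \left(\left(-3 - 180\right) + 2595\right) \frac{11050880}{2209} = \left(-183 + 2595\right) \frac{11050880}{2209} = 2412 \cdot \frac{11050880}{2209} = \frac{26654722560}{2209}$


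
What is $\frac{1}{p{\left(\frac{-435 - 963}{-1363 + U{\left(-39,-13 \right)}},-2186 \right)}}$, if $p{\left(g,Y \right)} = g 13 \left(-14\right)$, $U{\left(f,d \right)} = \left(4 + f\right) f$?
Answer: $\frac{1}{127218} \approx 7.8605 \cdot 10^{-6}$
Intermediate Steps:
$U{\left(f,d \right)} = f \left(4 + f\right)$
$p{\left(g,Y \right)} = - 182 g$ ($p{\left(g,Y \right)} = 13 g \left(-14\right) = - 182 g$)
$\frac{1}{p{\left(\frac{-435 - 963}{-1363 + U{\left(-39,-13 \right)}},-2186 \right)}} = \frac{1}{\left(-182\right) \frac{-435 - 963}{-1363 - 39 \left(4 - 39\right)}} = \frac{1}{\left(-182\right) \left(- \frac{1398}{-1363 - -1365}\right)} = \frac{1}{\left(-182\right) \left(- \frac{1398}{-1363 + 1365}\right)} = \frac{1}{\left(-182\right) \left(- \frac{1398}{2}\right)} = \frac{1}{\left(-182\right) \left(\left(-1398\right) \frac{1}{2}\right)} = \frac{1}{\left(-182\right) \left(-699\right)} = \frac{1}{127218}$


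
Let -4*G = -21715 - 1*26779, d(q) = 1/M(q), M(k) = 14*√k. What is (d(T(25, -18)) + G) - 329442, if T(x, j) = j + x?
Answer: -634637/2 + √7/98 ≈ -3.1732e+5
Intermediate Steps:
d(q) = 1/(14*√q)
G = 24247/2 (G = -(-21715 - 1*26779)/4 = -(-21715 - 26779)/4 = -¼*(-48494) = 24247/2 ≈ 12124.)
(d(T(25, -18)) + G) - 329442 = (1/(14*√(-18 + 25)) + 24247/2) - 329442 = (1/(14*√7) + 24247/2) - 329442 = ((√7/7)/14 + 24247/2) - 329442 = (√7/98 + 24247/2) - 329442 = (24247/2 + √7/98) - 329442 = -634637/2 + √7/98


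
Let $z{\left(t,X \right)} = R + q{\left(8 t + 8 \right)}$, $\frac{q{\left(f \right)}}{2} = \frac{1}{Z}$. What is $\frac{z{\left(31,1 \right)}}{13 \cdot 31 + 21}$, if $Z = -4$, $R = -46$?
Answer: $- \frac{93}{848} \approx -0.10967$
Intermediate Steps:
$q{\left(f \right)} = - \frac{1}{2}$ ($q{\left(f \right)} = \frac{2}{-4} = 2 \left(- \frac{1}{4}\right) = - \frac{1}{2}$)
$z{\left(t,X \right)} = - \frac{93}{2}$ ($z{\left(t,X \right)} = -46 - \frac{1}{2} = - \frac{93}{2}$)
$\frac{z{\left(31,1 \right)}}{13 \cdot 31 + 21} = - \frac{93}{2 \left(13 \cdot 31 + 21\right)} = - \frac{93}{2 \left(403 + 21\right)} = - \frac{93}{2 \cdot 424} = \left(- \frac{93}{2}\right) \frac{1}{424} = - \frac{93}{848}$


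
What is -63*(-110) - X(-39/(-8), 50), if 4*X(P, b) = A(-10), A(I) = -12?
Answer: 6933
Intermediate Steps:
X(P, b) = -3 (X(P, b) = (1/4)*(-12) = -3)
-63*(-110) - X(-39/(-8), 50) = -63*(-110) - 1*(-3) = 6930 + 3 = 6933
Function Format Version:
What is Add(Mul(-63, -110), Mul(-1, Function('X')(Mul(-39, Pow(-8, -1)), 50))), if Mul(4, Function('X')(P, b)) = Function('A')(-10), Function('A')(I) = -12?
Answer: 6933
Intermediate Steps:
Function('X')(P, b) = -3 (Function('X')(P, b) = Mul(Rational(1, 4), -12) = -3)
Add(Mul(-63, -110), Mul(-1, Function('X')(Mul(-39, Pow(-8, -1)), 50))) = Add(Mul(-63, -110), Mul(-1, -3)) = Add(6930, 3) = 6933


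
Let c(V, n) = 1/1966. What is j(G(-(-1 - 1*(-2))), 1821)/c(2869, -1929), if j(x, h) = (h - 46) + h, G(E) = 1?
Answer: 7069736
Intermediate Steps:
c(V, n) = 1/1966
j(x, h) = -46 + 2*h (j(x, h) = (-46 + h) + h = -46 + 2*h)
j(G(-(-1 - 1*(-2))), 1821)/c(2869, -1929) = (-46 + 2*1821)/(1/1966) = (-46 + 3642)*1966 = 3596*1966 = 7069736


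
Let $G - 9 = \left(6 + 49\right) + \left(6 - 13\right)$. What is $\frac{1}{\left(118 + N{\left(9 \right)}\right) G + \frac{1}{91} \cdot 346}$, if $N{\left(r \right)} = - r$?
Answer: $\frac{91}{565729} \approx 0.00016085$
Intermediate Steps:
$G = 57$ ($G = 9 + \left(\left(6 + 49\right) + \left(6 - 13\right)\right) = 9 + \left(55 + \left(6 - 13\right)\right) = 9 + \left(55 - 7\right) = 9 + 48 = 57$)
$\frac{1}{\left(118 + N{\left(9 \right)}\right) G + \frac{1}{91} \cdot 346} = \frac{1}{\left(118 - 9\right) 57 + \frac{1}{91} \cdot 346} = \frac{1}{109 \cdot 57 + \frac{346}{91}} = \frac{1}{6213 + \frac{346}{91}} = \frac{1}{\frac{565729}{91}} = \frac{91}{565729}$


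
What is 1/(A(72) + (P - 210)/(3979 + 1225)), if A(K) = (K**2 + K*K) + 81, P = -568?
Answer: 2602/27187909 ≈ 9.5704e-5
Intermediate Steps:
A(K) = 81 + 2*K**2 (A(K) = (K**2 + K**2) + 81 = 2*K**2 + 81 = 81 + 2*K**2)
1/(A(72) + (P - 210)/(3979 + 1225)) = 1/((81 + 2*72**2) + (-568 - 210)/(3979 + 1225)) = 1/((81 + 2*5184) - 778/5204) = 1/((81 + 10368) - 778*1/5204) = 1/(10449 - 389/2602) = 1/(27187909/2602) = 2602/27187909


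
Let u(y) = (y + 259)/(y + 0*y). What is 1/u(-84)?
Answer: -12/25 ≈ -0.48000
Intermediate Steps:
u(y) = (259 + y)/y (u(y) = (259 + y)/(y + 0) = (259 + y)/y)
1/u(-84) = 1/((259 - 84)/(-84)) = 1/(-1/84*175) = 1/(-25/12) = -12/25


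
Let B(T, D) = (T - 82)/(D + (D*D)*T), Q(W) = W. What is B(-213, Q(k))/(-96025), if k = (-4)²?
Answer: -59/1046902960 ≈ -5.6357e-8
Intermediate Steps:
k = 16
B(T, D) = (-82 + T)/(D + T*D²) (B(T, D) = (-82 + T)/(D + D²*T) = (-82 + T)/(D + T*D²))
B(-213, Q(k))/(-96025) = ((-82 - 213)/(16*(1 + 16*(-213))))/(-96025) = ((1/16)*(-295)/(1 - 3408))*(-1/96025) = ((1/16)*(-295)/(-3407))*(-1/96025) = ((1/16)*(-1/3407)*(-295))*(-1/96025) = (295/54512)*(-1/96025) = -59/1046902960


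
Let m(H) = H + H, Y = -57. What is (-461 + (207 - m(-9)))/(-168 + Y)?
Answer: 236/225 ≈ 1.0489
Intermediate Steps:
m(H) = 2*H
(-461 + (207 - m(-9)))/(-168 + Y) = (-461 + (207 - 2*(-9)))/(-168 - 57) = (-461 + (207 - 1*(-18)))/(-225) = (-461 + (207 + 18))*(-1/225) = (-461 + 225)*(-1/225) = -236*(-1/225) = 236/225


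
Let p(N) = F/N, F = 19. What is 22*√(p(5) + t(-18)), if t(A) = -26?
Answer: 22*I*√555/5 ≈ 103.66*I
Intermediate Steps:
p(N) = 19/N
22*√(p(5) + t(-18)) = 22*√(19/5 - 26) = 22*√(-111/5) = 22*(I*√555/5) = 22*I*√555/5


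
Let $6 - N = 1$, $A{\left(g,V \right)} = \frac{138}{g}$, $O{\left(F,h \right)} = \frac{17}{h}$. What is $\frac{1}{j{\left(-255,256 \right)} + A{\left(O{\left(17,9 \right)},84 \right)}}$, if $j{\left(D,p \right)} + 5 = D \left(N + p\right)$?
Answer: $- \frac{17}{1130278} \approx -1.5041 \cdot 10^{-5}$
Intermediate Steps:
$N = 5$ ($N = 6 - 1 = 5$)
$j{\left(D,p \right)} = -5 + D \left(5 + p\right)$
$\frac{1}{j{\left(-255,256 \right)} + A{\left(O{\left(17,9 \right)},84 \right)}} = \frac{1}{\left(-5 + 5 \left(-255\right) - 65280\right) + \frac{138}{17 \cdot \frac{1}{9}}} = \frac{1}{\left(-5 - 1275 - 65280\right) + \frac{138}{17 \cdot \frac{1}{9}}} = \frac{1}{-66560 + \frac{138}{\frac{17}{9}}} = \frac{1}{-66560 + 138 \cdot \frac{9}{17}} = \frac{1}{-66560 + \frac{1242}{17}} = \frac{1}{- \frac{1130278}{17}} = - \frac{17}{1130278}$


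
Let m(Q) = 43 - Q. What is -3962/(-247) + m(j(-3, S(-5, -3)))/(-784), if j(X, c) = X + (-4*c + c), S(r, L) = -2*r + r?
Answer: 3091141/193648 ≈ 15.963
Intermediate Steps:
S(r, L) = -r
j(X, c) = X - 3*c
-3962/(-247) + m(j(-3, S(-5, -3)))/(-784) = -3962/(-247) + (43 - (-3 - (-3)*(-5)))/(-784) = -3962*(-1/247) + (43 - (-3 - 3*5))*(-1/784) = 3962/247 + (43 - (-3 - 15))*(-1/784) = 3962/247 + (43 - 1*(-18))*(-1/784) = 3962/247 + (43 + 18)*(-1/784) = 3962/247 + 61*(-1/784) = 3962/247 - 61/784 = 3091141/193648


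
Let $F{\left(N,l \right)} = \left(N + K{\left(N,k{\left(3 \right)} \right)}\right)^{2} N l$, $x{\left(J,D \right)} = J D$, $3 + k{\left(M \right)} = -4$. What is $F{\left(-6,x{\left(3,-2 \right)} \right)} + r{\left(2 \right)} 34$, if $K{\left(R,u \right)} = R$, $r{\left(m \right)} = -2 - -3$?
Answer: $5218$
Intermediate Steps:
$k{\left(M \right)} = -7$ ($k{\left(M \right)} = -3 - 4 = -7$)
$r{\left(m \right)} = 1$ ($r{\left(m \right)} = -2 + 3 = 1$)
$x{\left(J,D \right)} = D J$
$F{\left(N,l \right)} = 4 l N^{3}$ ($F{\left(N,l \right)} = \left(N + N\right)^{2} N l = \left(2 N\right)^{2} N l = 4 N^{2} N l = 4 N^{3} l = 4 l N^{3}$)
$F{\left(-6,x{\left(3,-2 \right)} \right)} + r{\left(2 \right)} 34 = 4 \left(\left(-2\right) 3\right) \left(-6\right)^{3} + 1 \cdot 34 = 4 \left(-6\right) \left(-216\right) + 34 = 5184 + 34 = 5218$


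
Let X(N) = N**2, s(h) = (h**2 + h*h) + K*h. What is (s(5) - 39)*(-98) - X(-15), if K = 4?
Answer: -3263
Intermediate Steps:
s(h) = 2*h**2 + 4*h (s(h) = (h**2 + h*h) + 4*h = (h**2 + h**2) + 4*h = 2*h**2 + 4*h)
(s(5) - 39)*(-98) - X(-15) = (2*5*(2 + 5) - 39)*(-98) - 1*(-15)**2 = (2*5*7 - 39)*(-98) - 1*225 = (70 - 39)*(-98) - 225 = 31*(-98) - 225 = -3038 - 225 = -3263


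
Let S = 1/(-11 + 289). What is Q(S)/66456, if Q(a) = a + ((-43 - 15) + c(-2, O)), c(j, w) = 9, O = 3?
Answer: -13621/18474768 ≈ -0.00073728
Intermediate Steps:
S = 1/278 ≈ 0.0035971
Q(a) = -49 + a (Q(a) = a + ((-43 - 15) + 9) = a + (-58 + 9) = a - 49 = -49 + a)
Q(S)/66456 = (-49 + 1/278)/66456 = -13621/278*1/66456 = -13621/18474768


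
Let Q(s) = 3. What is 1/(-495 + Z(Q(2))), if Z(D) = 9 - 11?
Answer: -1/497 ≈ -0.0020121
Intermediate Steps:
Z(D) = -2
1/(-495 + Z(Q(2))) = 1/(-495 - 2) = 1/(-497) = -1/497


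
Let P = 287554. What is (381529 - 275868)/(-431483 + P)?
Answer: -105661/143929 ≈ -0.73412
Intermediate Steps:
(381529 - 275868)/(-431483 + P) = (381529 - 275868)/(-431483 + 287554) = 105661/(-143929) = 105661*(-1/143929) = -105661/143929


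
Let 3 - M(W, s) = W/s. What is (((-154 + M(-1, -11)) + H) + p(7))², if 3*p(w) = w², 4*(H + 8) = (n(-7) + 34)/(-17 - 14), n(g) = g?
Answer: 342289353025/16744464 ≈ 20442.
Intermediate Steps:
M(W, s) = 3 - W/s
H = -1019/124 (H = -8 + ((-7 + 34)/(-17 - 14))/4 = -8 + (27/(-31))/4 = -8 + (27*(-1/31))/4 = -8 + (¼)*(-27/31) = -8 - 27/124 = -1019/124 ≈ -8.2177)
p(w) = w²/3
(((-154 + M(-1, -11)) + H) + p(7))² = (((-154 + (3 - 1*(-1)/(-11))) - 1019/124) + (⅓)*7²)² = (((-154 + (3 - 1*(-1)*(-1/11))) - 1019/124) + (⅓)*49)² = (((-154 + (3 - 1/11)) - 1019/124) + 49/3)² = (((-154 + 32/11) - 1019/124) + 49/3)² = ((-1662/11 - 1019/124) + 49/3)² = (-217297/1364 + 49/3)² = (-585055/4092)² = 342289353025/16744464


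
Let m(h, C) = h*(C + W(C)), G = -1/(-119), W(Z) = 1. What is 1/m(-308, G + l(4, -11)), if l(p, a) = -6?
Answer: 17/26136 ≈ 0.00065044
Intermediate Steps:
G = 1/119 (G = -1*(-1/119) = 1/119 ≈ 0.0084034)
m(h, C) = h*(1 + C) (m(h, C) = h*(C + 1) = h*(1 + C))
1/m(-308, G + l(4, -11)) = 1/(-308*(1 + (1/119 - 6))) = 1/(-308*(1 - 713/119)) = 1/(-308*(-594/119)) = 1/(26136/17) = 17/26136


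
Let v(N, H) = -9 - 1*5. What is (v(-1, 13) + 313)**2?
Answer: 89401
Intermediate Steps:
v(N, H) = -14 (v(N, H) = -9 - 5 = -14)
(v(-1, 13) + 313)**2 = (-14 + 313)**2 = 299**2 = 89401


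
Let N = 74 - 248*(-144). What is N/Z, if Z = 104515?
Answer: 35786/104515 ≈ 0.34240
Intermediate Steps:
N = 35786 (N = 74 + 35712 = 35786)
N/Z = 35786/104515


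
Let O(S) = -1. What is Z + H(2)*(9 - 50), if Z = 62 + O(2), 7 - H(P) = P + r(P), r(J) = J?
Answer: -62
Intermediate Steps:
H(P) = 7 - 2*P (H(P) = 7 - (P + P) = 7 - 2*P)
Z = 61 (Z = 62 - 1 = 61)
Z + H(2)*(9 - 50) = 61 + (7 - 2*2)*(9 - 50) = 61 + (7 - 4)*(-41) = 61 + 3*(-41) = 61 - 123 = -62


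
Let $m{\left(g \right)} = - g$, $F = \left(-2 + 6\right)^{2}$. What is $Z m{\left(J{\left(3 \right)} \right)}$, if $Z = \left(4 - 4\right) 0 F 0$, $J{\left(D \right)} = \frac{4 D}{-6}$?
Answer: $0$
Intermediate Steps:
$F = 16$ ($F = 4^{2} = 16$)
$J{\left(D \right)} = - \frac{2 D}{3}$ ($J{\left(D \right)} = 4 D \left(- \frac{1}{6}\right) = - \frac{2 D}{3}$)
$Z = 0$ ($Z = \left(4 - 4\right) 0 \cdot 16 \cdot 0 = 0 \cdot 0 \cdot 0 = 0 \cdot 0 = 0$)
$Z m{\left(J{\left(3 \right)} \right)} = 0 \left(- \frac{\left(-2\right) 3}{3}\right) = 0 \left(\left(-1\right) \left(-2\right)\right) = 0 \cdot 2 = 0$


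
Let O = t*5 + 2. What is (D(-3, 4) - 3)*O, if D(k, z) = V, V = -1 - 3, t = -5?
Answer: 161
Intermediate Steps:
V = -4
D(k, z) = -4
O = -23 (O = -5*5 + 2 = -25 + 2 = -23)
(D(-3, 4) - 3)*O = (-4 - 3)*(-23) = -7*(-23) = 161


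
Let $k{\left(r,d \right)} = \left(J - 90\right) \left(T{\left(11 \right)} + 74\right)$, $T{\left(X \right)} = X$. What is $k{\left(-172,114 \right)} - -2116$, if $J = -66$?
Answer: $-11144$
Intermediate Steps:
$k{\left(r,d \right)} = -13260$ ($k{\left(r,d \right)} = \left(-66 - 90\right) \left(11 + 74\right) = \left(-156\right) 85 = -13260$)
$k{\left(-172,114 \right)} - -2116 = -13260 - -2116 = -13260 + 2116 = -11144$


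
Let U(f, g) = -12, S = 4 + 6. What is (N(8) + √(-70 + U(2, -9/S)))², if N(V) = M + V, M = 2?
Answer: (10 + I*√82)² ≈ 18.0 + 181.11*I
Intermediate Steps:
S = 10
N(V) = 2 + V
(N(8) + √(-70 + U(2, -9/S)))² = ((2 + 8) + √(-70 - 12))² = (10 + √(-82))² = (10 + I*√82)²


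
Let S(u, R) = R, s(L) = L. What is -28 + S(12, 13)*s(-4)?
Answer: -80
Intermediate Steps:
-28 + S(12, 13)*s(-4) = -28 + 13*(-4) = -28 - 52 = -80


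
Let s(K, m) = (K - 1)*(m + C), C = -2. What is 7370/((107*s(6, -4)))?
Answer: -737/321 ≈ -2.2960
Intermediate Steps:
s(K, m) = (-1 + K)*(-2 + m) (s(K, m) = (K - 1)*(m - 2) = (-1 + K)*(-2 + m))
7370/((107*s(6, -4))) = 7370/((107*(2 - 1*(-4) - 2*6 + 6*(-4)))) = 7370/((107*(2 + 4 - 12 - 24))) = 7370/((107*(-30))) = 7370/(-3210) = 7370*(-1/3210) = -737/321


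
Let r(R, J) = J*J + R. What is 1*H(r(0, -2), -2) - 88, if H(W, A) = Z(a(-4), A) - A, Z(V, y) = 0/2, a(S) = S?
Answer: -86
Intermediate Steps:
Z(V, y) = 0 (Z(V, y) = 0*(½) = 0)
r(R, J) = R + J² (r(R, J) = J² + R = R + J²)
H(W, A) = -A (H(W, A) = 0 - A = -A)
1*H(r(0, -2), -2) - 88 = 1*(-1*(-2)) - 88 = 1*2 - 88 = 2 - 88 = -86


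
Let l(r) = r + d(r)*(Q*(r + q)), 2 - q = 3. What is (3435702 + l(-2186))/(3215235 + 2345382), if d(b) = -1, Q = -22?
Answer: 3385402/5560617 ≈ 0.60882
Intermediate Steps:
q = -1 (q = 2 - 1*3 = 2 - 3 = -1)
l(r) = -22 + 23*r (l(r) = r - (-22)*(r - 1) = r - (-22)*(-1 + r) = r - (22 - 22*r) = r + (-22 + 22*r) = -22 + 23*r)
(3435702 + l(-2186))/(3215235 + 2345382) = (3435702 + (-22 + 23*(-2186)))/(3215235 + 2345382) = (3435702 + (-22 - 50278))/5560617 = (3435702 - 50300)*(1/5560617) = 3385402*(1/5560617) = 3385402/5560617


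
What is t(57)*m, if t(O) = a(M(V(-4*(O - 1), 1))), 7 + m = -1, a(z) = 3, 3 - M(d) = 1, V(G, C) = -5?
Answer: -24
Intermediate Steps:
M(d) = 2 (M(d) = 3 - 1*1 = 3 - 1 = 2)
m = -8 (m = -7 - 1 = -8)
t(O) = 3
t(57)*m = 3*(-8) = -24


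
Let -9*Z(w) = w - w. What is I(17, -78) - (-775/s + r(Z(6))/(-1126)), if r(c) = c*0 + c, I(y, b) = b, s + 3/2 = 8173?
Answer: -1273204/16343 ≈ -77.905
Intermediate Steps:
s = 16343/2 (s = -3/2 + 8173 = 16343/2 ≈ 8171.5)
Z(w) = 0 (Z(w) = -(w - w)/9 = -⅑*0 = 0)
r(c) = c (r(c) = 0 + c = c)
I(17, -78) - (-775/s + r(Z(6))/(-1126)) = -78 - (-775/16343/2 + 0/(-1126)) = -78 - (-775*2/16343 + 0*(-1/1126)) = -78 - (-1550/16343 + 0) = -78 - 1*(-1550/16343) = -78 + 1550/16343 = -1273204/16343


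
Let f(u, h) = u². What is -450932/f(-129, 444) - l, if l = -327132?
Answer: 5443352680/16641 ≈ 3.2711e+5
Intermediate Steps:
-450932/f(-129, 444) - l = -450932/((-129)²) - 1*(-327132) = -450932/16641 + 327132 = 5443352680/16641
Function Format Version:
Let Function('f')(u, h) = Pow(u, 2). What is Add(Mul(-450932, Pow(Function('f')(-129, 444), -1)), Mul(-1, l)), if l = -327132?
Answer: Rational(5443352680, 16641) ≈ 3.2711e+5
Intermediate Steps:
Add(Mul(-450932, Pow(Function('f')(-129, 444), -1)), Mul(-1, l)) = Add(Mul(-450932, Pow(Pow(-129, 2), -1)), Mul(-1, -327132)) = Add(Mul(-450932, Pow(16641, -1)), 327132) = Add(Mul(-450932, Rational(1, 16641)), 327132) = Add(Rational(-450932, 16641), 327132) = Rational(5443352680, 16641)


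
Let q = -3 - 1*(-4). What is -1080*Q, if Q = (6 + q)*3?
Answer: -22680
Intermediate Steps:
q = 1 (q = -3 + 4 = 1)
Q = 21 (Q = (6 + 1)*3 = 7*3 = 21)
-1080*Q = -1080*21 = -22680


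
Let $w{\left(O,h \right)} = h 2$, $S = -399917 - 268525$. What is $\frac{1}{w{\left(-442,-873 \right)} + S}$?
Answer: $- \frac{1}{670188} \approx -1.4921 \cdot 10^{-6}$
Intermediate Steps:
$S = -668442$ ($S = -399917 - 268525 = -668442$)
$w{\left(O,h \right)} = 2 h$
$\frac{1}{w{\left(-442,-873 \right)} + S} = \frac{1}{2 \left(-873\right) - 668442} = \frac{1}{-1746 - 668442} = \frac{1}{-670188} = - \frac{1}{670188}$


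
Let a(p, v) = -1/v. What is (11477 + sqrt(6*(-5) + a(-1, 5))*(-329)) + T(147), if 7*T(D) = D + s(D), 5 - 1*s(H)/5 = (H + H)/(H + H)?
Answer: 80506/7 - 329*I*sqrt(755)/5 ≈ 11501.0 - 1808.0*I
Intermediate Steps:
s(H) = 20 (s(H) = 25 - 5*(H + H)/(H + H) = 25 - 5*2*H/(2*H) = 25 - 5*2*H*1/(2*H) = 25 - 5*1 = 25 - 5 = 20)
T(D) = 20/7 + D/7 (T(D) = (D + 20)/7 = (20 + D)/7 = 20/7 + D/7)
(11477 + sqrt(6*(-5) + a(-1, 5))*(-329)) + T(147) = (11477 + sqrt(6*(-5) - 1/5)*(-329)) + (20/7 + (1/7)*147) = (11477 + sqrt(-30 - 1*1/5)*(-329)) + (20/7 + 21) = (11477 + sqrt(-30 - 1/5)*(-329)) + 167/7 = (11477 + sqrt(-151/5)*(-329)) + 167/7 = (11477 + (I*sqrt(755)/5)*(-329)) + 167/7 = (11477 - 329*I*sqrt(755)/5) + 167/7 = 80506/7 - 329*I*sqrt(755)/5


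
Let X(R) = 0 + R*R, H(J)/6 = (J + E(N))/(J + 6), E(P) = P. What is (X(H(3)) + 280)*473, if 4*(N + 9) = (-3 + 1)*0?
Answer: 140008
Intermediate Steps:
N = -9 (N = -9 + ((-3 + 1)*0)/4 = -9 + (-2*0)/4 = -9 + (¼)*0 = -9 + 0 = -9)
H(J) = 6*(-9 + J)/(6 + J) (H(J) = 6*((J - 9)/(J + 6)) = 6*((-9 + J)/(6 + J)) = 6*(-9 + J)/(6 + J))
X(R) = R² (X(R) = 0 + R² = R²)
(X(H(3)) + 280)*473 = ((6*(-9 + 3)/(6 + 3))² + 280)*473 = ((6*(-6)/9)² + 280)*473 = ((6*(⅑)*(-6))² + 280)*473 = ((-4)² + 280)*473 = (16 + 280)*473 = 296*473 = 140008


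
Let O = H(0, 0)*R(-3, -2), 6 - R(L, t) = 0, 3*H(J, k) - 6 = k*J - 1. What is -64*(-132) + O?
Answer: 8458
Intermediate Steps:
H(J, k) = 5/3 + J*k/3 (H(J, k) = 2 + (k*J - 1)/3 = 2 + (J*k - 1)/3 = 2 + (-1 + J*k)/3 = 2 + (-1/3 + J*k/3) = 5/3 + J*k/3)
R(L, t) = 6 (R(L, t) = 6 - 1*0 = 6 + 0 = 6)
O = 10 (O = (5/3 + (1/3)*0*0)*6 = (5/3 + 0)*6 = (5/3)*6 = 10)
-64*(-132) + O = -64*(-132) + 10 = 8448 + 10 = 8458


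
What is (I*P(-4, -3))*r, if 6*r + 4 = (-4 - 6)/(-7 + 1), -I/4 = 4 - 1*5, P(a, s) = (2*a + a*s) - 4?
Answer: 0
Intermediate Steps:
P(a, s) = -4 + 2*a + a*s
I = 4 (I = -4*(4 - 1*5) = -4*(4 - 5) = -4*(-1) = 4)
r = -7/18 (r = -⅔ + ((-4 - 6)/(-7 + 1))/6 = -⅔ + (-10/(-6))/6 = -⅔ + (-10*(-⅙))/6 = -⅔ + (⅙)*(5/3) = -⅔ + 5/18 = -7/18 ≈ -0.38889)
(I*P(-4, -3))*r = (4*(-4 + 2*(-4) - 4*(-3)))*(-7/18) = (4*(-4 - 8 + 12))*(-7/18) = (4*0)*(-7/18) = 0*(-7/18) = 0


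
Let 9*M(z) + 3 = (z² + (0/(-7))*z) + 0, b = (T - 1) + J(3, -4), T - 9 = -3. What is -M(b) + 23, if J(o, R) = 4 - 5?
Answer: 194/9 ≈ 21.556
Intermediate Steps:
J(o, R) = -1
T = 6 (T = 9 - 3 = 6)
b = 4 (b = (6 - 1) - 1 = 5 - 1 = 4)
M(z) = -⅓ + z²/9 (M(z) = -⅓ + ((z² + (0/(-7))*z) + 0)/9 = -⅓ + ((z² + (0*(-⅐))*z) + 0)/9 = -⅓ + ((z² + 0*z) + 0)/9 = -⅓ + ((z² + 0) + 0)/9 = -⅓ + (z² + 0)/9 = -⅓ + z²/9)
-M(b) + 23 = -(-⅓ + (⅑)*4²) + 23 = -(-⅓ + (⅑)*16) + 23 = -(-⅓ + 16/9) + 23 = -1*13/9 + 23 = -13/9 + 23 = 194/9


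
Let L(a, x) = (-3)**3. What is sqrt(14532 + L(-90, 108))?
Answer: sqrt(14505) ≈ 120.44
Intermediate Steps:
L(a, x) = -27
sqrt(14532 + L(-90, 108)) = sqrt(14532 - 27) = sqrt(14505)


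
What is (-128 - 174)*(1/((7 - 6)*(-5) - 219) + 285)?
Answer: -9639689/112 ≈ -86069.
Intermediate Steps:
(-128 - 174)*(1/((7 - 6)*(-5) - 219) + 285) = -302*(1/(1*(-5) - 219) + 285) = -302*(1/(-5 - 219) + 285) = -302*(1/(-224) + 285) = -302*(-1/224 + 285) = -302*63839/224 = -9639689/112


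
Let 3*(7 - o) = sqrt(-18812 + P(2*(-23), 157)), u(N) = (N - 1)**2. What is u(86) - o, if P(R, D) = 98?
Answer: 7218 + I*sqrt(18714)/3 ≈ 7218.0 + 45.6*I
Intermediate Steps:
u(N) = (-1 + N)**2
o = 7 - I*sqrt(18714)/3 (o = 7 - sqrt(-18812 + 98)/3 = 7 - I*sqrt(18714)/3 ≈ 7.0 - 45.6*I)
u(86) - o = (-1 + 86)**2 - (7 - I*sqrt(18714)/3) = 85**2 + (-7 + I*sqrt(18714)/3) = 7225 + (-7 + I*sqrt(18714)/3) = 7218 + I*sqrt(18714)/3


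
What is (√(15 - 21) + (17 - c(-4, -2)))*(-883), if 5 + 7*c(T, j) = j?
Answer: -15894 - 883*I*√6 ≈ -15894.0 - 2162.9*I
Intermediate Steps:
c(T, j) = -5/7 + j/7
(√(15 - 21) + (17 - c(-4, -2)))*(-883) = (√(15 - 21) + (17 - (-5/7 + (⅐)*(-2))))*(-883) = (√(-6) + (17 - (-5/7 - 2/7)))*(-883) = (I*√6 + (17 - 1*(-1)))*(-883) = (I*√6 + (17 + 1))*(-883) = (I*√6 + 18)*(-883) = (18 + I*√6)*(-883) = -15894 - 883*I*√6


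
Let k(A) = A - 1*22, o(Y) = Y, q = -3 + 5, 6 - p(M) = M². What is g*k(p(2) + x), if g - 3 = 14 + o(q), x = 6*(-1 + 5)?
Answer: 76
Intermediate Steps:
p(M) = 6 - M²
x = 24 (x = 6*4 = 24)
q = 2
k(A) = -22 + A (k(A) = A - 22 = -22 + A)
g = 19 (g = 3 + (14 + 2) = 3 + 16 = 19)
g*k(p(2) + x) = 19*(-22 + ((6 - 1*2²) + 24)) = 19*(-22 + ((6 - 1*4) + 24)) = 19*(-22 + ((6 - 4) + 24)) = 19*(-22 + (2 + 24)) = 19*(-22 + 26) = 19*4 = 76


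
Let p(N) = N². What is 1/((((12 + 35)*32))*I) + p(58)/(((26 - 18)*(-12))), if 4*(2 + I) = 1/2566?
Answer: -811378427/23154456 ≈ -35.042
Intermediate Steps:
I = -20527/10264 (I = -2 + (¼)/2566 = -2 + (¼)*(1/2566) = -2 + 1/10264 = -20527/10264 ≈ -1.9999)
1/((((12 + 35)*32))*I) + p(58)/(((26 - 18)*(-12))) = 1/((((12 + 35)*32))*(-20527/10264)) + 58²/(((26 - 18)*(-12))) = -10264/20527/(47*32) + 3364/((8*(-12))) = -10264/20527/1504 + 3364/(-96) = (1/1504)*(-10264/20527) + 3364*(-1/96) = -1283/3859076 - 841/24 = -811378427/23154456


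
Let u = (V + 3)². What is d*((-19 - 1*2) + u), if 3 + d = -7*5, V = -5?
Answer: 646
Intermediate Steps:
u = 4 (u = (-5 + 3)² = (-2)² = 4)
d = -38 (d = -3 - 7*5 = -3 - 35 = -38)
d*((-19 - 1*2) + u) = -38*((-19 - 1*2) + 4) = -38*((-19 - 2) + 4) = -38*(-21 + 4) = -38*(-17) = 646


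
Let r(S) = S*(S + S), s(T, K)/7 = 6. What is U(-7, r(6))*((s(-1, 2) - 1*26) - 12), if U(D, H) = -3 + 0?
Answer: -12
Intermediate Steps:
s(T, K) = 42 (s(T, K) = 7*6 = 42)
r(S) = 2*S² (r(S) = S*(2*S) = 2*S²)
U(D, H) = -3
U(-7, r(6))*((s(-1, 2) - 1*26) - 12) = -3*((42 - 1*26) - 12) = -3*((42 - 26) - 12) = -3*(16 - 12) = -3*4 = -12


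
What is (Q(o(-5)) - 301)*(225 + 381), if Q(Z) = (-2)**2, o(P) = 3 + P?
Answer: -179982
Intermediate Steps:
Q(Z) = 4
(Q(o(-5)) - 301)*(225 + 381) = (4 - 301)*(225 + 381) = -297*606 = -179982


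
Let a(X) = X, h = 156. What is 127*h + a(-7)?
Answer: 19805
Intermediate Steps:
127*h + a(-7) = 127*156 - 7 = 19812 - 7 = 19805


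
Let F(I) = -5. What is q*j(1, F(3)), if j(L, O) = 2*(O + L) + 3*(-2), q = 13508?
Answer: -189112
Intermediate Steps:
j(L, O) = -6 + 2*L + 2*O (j(L, O) = 2*(L + O) - 6 = (2*L + 2*O) - 6 = -6 + 2*L + 2*O)
q*j(1, F(3)) = 13508*(-6 + 2*1 + 2*(-5)) = 13508*(-6 + 2 - 10) = 13508*(-14) = -189112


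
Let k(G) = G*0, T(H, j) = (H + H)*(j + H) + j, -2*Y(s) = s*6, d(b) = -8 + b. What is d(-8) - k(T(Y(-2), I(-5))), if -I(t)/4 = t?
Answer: -16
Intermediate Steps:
I(t) = -4*t
Y(s) = -3*s (Y(s) = -s*6/2 = -3*s)
T(H, j) = j + 2*H*(H + j) (T(H, j) = (2*H)*(H + j) + j = 2*H*(H + j) + j = j + 2*H*(H + j))
k(G) = 0
d(-8) - k(T(Y(-2), I(-5))) = (-8 - 8) - 1*0 = -16 + 0 = -16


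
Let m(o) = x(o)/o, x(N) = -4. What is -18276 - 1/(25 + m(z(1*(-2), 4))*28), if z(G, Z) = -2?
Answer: -1480357/81 ≈ -18276.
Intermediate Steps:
m(o) = -4/o
-18276 - 1/(25 + m(z(1*(-2), 4))*28) = -18276 - 1/(25 - 4/(-2)*28) = -18276 - 1/(25 - 4*(-1/2)*28) = -18276 - 1/(25 + 2*28) = -18276 - 1/(25 + 56) = -18276 - 1/81 = -1480357/81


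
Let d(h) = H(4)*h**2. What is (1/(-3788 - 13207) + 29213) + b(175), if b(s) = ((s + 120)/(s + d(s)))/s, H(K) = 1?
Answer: 9730908724631/333102000 ≈ 29213.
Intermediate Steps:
d(h) = h**2 (d(h) = 1*h**2 = h**2)
b(s) = (120 + s)/(s*(s + s**2)) (b(s) = ((s + 120)/(s + s**2))/s = ((120 + s)/(s + s**2))/s = (120 + s)/(s*(s + s**2)))
(1/(-3788 - 13207) + 29213) + b(175) = (1/(-3788 - 13207) + 29213) + (120 + 175)/(175**2*(1 + 175)) = (1/(-16995) + 29213) + (1/30625)*295/176 = (-1/16995 + 29213) + (1/30625)*(1/176)*295 = 496474934/16995 + 59/1078000 = 9730908724631/333102000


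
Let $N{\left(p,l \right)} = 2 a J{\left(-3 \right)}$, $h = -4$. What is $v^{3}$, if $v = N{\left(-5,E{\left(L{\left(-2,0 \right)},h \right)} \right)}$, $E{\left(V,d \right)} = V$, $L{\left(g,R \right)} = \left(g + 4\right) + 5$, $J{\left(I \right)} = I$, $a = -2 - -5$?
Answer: $-5832$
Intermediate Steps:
$a = 3$ ($a = -2 + 5 = 3$)
$L{\left(g,R \right)} = 9 + g$ ($L{\left(g,R \right)} = \left(4 + g\right) + 5 = 9 + g$)
$N{\left(p,l \right)} = -18$ ($N{\left(p,l \right)} = 2 \cdot 3 \left(-3\right) = 6 \left(-3\right) = -18$)
$v = -18$
$v^{3} = \left(-18\right)^{3} = -5832$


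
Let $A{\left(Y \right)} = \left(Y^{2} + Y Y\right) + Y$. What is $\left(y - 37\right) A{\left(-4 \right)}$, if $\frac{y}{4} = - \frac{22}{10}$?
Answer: $- \frac{6412}{5} \approx -1282.4$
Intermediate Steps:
$y = - \frac{44}{5}$ ($y = 4 \left(- \frac{22}{10}\right) = 4 \left(\left(-22\right) \frac{1}{10}\right) = 4 \left(- \frac{11}{5}\right) = - \frac{44}{5} \approx -8.8$)
$A{\left(Y \right)} = Y + 2 Y^{2}$ ($A{\left(Y \right)} = \left(Y^{2} + Y^{2}\right) + Y = 2 Y^{2} + Y = Y + 2 Y^{2}$)
$\left(y - 37\right) A{\left(-4 \right)} = \left(- \frac{44}{5} - 37\right) \left(- 4 \left(1 + 2 \left(-4\right)\right)\right) = - \frac{229 \left(- 4 \left(1 - 8\right)\right)}{5} = - \frac{229 \left(\left(-4\right) \left(-7\right)\right)}{5} = \left(- \frac{229}{5}\right) 28 = - \frac{6412}{5}$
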